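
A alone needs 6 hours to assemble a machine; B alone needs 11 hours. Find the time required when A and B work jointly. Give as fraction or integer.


Rate of A = 1/6 job per hour
Rate of B = 1/11 job per hour
Combined rate = 1/6 + 1/11
Find common denominator: (11 + 6)/(6*11) = 17/66
Combined rate = 17/66 job per hour
Time together = 1 / (17/66) = 66/17 hours

66/17


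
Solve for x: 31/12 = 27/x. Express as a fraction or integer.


Setting up: 31/12 = 27/x
Cross multiply: 31 * x = 12 * 27
31x = 324
x = 324/31
x = 324/31

324/31


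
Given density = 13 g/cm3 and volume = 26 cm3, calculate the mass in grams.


Using mass = density * volume
Density = 13 g/cm3
Volume = 26 cm3
Mass = 13 * 26
= 338 g

338


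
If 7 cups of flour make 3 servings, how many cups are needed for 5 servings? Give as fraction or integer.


Original: 7 cups for 3 servings
Target servings = 5
Scaling factor = 5/3
New amount = 7 * 5/3
= 35/3
= 35/3 cups

35/3


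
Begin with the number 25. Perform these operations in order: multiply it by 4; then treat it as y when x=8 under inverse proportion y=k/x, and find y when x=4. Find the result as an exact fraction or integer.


Start with 25.
Step 1: Multiply by 4: 25 * 4 = 100
Step 2: Inverse prop: k = (100)*8; new y = k/4 = 100*8/4 = 200
Final result = 200

200


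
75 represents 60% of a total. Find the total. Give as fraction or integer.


Given: 75 is 60% of the whole
Set up: 75 = 60/100 * whole
whole = 75 * 100 / 60
whole = 7500 / 60
whole = 125

125


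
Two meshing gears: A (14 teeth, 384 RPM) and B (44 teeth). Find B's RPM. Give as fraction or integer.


Gear ratio: teeth_A * RPM_A = teeth_B * RPM_B
14 * 384 = 44 * RPM_B
5376 = 44 * RPM_B
RPM_B = 5376 / 44
RPM_B = 1344/11

1344/11


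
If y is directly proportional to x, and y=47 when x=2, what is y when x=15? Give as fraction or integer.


Direct proportion: y = kx
Find k: k = 47/2 = 47/2
Compute y at x=15: y = 47/2 * 15
y = 705/2

705/2


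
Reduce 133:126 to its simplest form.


Find GCD(133, 126)
GCD = 7
Divide both by 7: 133/7 = 19, 126/7 = 18
Simplified ratio = 19:18

19:18


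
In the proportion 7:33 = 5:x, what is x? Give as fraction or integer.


Setting up: 7/33 = 5/x
Cross multiply: 7 * x = 33 * 5
7x = 165
x = 165/7
x = 165/7

165/7


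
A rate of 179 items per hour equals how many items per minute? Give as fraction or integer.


Converting from per hour to per minute
Rate = 179 items per hour
Divide by 60: 179/60
= 179/60 items per minute

179/60


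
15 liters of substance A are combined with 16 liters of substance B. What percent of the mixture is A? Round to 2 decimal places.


Volume of A = 15 L
Volume of B = 16 L
Total volume = 15 + 16 = 31 L
Percentage of A = (15/31) * 100
= 48.39%

48.39


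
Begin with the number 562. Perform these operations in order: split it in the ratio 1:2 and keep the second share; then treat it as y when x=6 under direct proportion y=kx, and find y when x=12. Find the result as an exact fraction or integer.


Start with 562.
Step 1: Split 1:2, second share = 562 * 2/3 = 1124/3
Step 2: Direct prop: k = (1124/3)/6; new y = k*12 = 1124/3*12/6 = 2248/3
Final result = 2248/3

2248/3


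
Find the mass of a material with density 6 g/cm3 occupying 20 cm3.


Using mass = density * volume
Density = 6 g/cm3
Volume = 20 cm3
Mass = 6 * 20
= 120 g

120


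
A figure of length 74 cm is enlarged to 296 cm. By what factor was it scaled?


Original length = 74 cm
Scaled length = 296 cm
Scale factor = 296 / 74
= 4

4


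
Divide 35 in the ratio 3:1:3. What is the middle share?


Ratio = 3:1:3
Total parts = 3 + 1 + 3 = 7
Value per part = 35 / 7 = 5
First share = 3 * 5 = 15
Middle share = 1 * 5 = 5
Third share = 3 * 5 = 15

5


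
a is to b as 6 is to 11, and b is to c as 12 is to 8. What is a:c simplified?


Given a:b = 6:11 and b:c = 12:8
Make b consistent. Multiply first ratio by 12: a:b = 72:132
Multiply second ratio by 11: b:c = 132:88
Now b = 132 in both, so a:b:c = 72:132:88
Therefore a:c = 72:88
Simplify by GCD: a:c = 9:11

9:11


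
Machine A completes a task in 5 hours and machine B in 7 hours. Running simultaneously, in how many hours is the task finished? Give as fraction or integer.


Rate of A = 1/5 job per hour
Rate of B = 1/7 job per hour
Combined rate = 1/5 + 1/7
Find common denominator: (7 + 5)/(5*7) = 12/35
Combined rate = 12/35 job per hour
Time together = 1 / (12/35) = 35/12 hours

35/12


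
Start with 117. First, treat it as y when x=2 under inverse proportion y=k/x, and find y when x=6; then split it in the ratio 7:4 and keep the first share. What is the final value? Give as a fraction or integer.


Start with 117.
Step 1: Inverse prop: k = (117)*2; new y = k/6 = 117*2/6 = 39
Step 2: Split 7:4, first share = 39 * 7/11 = 273/11
Final result = 273/11

273/11


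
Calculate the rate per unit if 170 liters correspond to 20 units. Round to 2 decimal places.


Total liters = 170
Number of units = 20
Unit rate = 170 / 20
= 8.50 liters per unit

8.50


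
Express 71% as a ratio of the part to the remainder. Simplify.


Part = 71%, Remainder = 29%
Ratio = 71:29
GCD(71, 29) = 1
Simplify: 71:29 = 71:29

71:29


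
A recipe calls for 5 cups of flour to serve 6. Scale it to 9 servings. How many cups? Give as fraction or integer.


Original: 5 cups for 6 servings
Target servings = 9
Scaling factor = 9/6
New amount = 5 * 9/6
= 45/6
= 15/2 cups

15/2


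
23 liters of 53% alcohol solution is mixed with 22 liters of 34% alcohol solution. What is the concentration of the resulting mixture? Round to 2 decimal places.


Solute in mixture 1 = 53% of 23 L = 23*53/100 = 1219/100 L
Solute in mixture 2 = 34% of 22 L = 22*34/100 = 187/25 L
Total solute = 1219/100 + 187/25 = 1967/100 L
Total volume = 23 + 22 = 45 L
Final concentration = 1967/100/45 * 100 = 43.71%

43.71


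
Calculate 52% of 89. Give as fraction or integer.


Compute 52% of 89
Convert percentage: 52% = 52/100
Multiply: 89 * 52/100
= 4628/100
= 1157/25

1157/25


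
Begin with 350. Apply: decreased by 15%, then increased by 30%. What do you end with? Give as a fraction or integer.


Start: 350
Step 1: decrease by 15% => multiply by 85/100
  350 * 85/100 = 595/2
Step 2: increase by 30% => multiply by 130/100
  595/2 * 130/100 = 1547/4
Final value = 1547/4

1547/4


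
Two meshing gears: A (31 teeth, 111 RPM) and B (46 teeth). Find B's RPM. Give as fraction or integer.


Gear ratio: teeth_A * RPM_A = teeth_B * RPM_B
31 * 111 = 46 * RPM_B
3441 = 46 * RPM_B
RPM_B = 3441 / 46
RPM_B = 3441/46

3441/46


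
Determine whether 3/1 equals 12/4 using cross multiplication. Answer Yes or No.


Cross multiply to check 3/1 = 12/4
Left cross product: 3 * 4 = 12
Right cross product: 1 * 12 = 12
12 = 12
Equal, so proportions match => Yes

Yes


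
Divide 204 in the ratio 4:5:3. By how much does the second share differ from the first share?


Total parts = 4 + 5 + 3 = 12
Value per part = 204 / 12 = 17
Shares: 4*17=68, 5*17=85, 3*17=51
Second share = 85, first share = 68
Difference = |85 - 68| = 17

17


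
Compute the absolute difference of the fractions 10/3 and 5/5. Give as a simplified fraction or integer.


Simplify: 10/3 = 10/3 and 5/5 = 1
Find common denominator: LCD = 3
Convert: 10/3 and 3/3
Difference = |10 - 3|/3 = 7/3
Simplified = 7/3

7/3


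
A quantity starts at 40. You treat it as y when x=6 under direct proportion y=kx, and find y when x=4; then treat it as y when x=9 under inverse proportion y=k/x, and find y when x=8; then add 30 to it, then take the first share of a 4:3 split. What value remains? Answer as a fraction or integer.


Start with 40.
Step 1: Direct prop: k = (40)/6; new y = k*4 = 40*4/6 = 80/3
Step 2: Inverse prop: k = (80/3)*9; new y = k/8 = 80/3*9/8 = 30
Step 3: Add 30: 30+30=60; split 4:3 first = 60*4/7 = 240/7
Final result = 240/7

240/7


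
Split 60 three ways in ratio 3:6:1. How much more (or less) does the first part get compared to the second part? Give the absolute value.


Total parts = 3 + 6 + 1 = 10
Value per part = 60 / 10 = 6
Shares: 3*6=18, 6*6=36, 1*6=6
First share = 18, second share = 36
Difference = |18 - 36| = 18

18


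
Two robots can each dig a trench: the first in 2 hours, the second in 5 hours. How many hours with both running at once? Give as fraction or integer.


Rate of A = 1/2 job per hour
Rate of B = 1/5 job per hour
Combined rate = 1/2 + 1/5
Find common denominator: (5 + 2)/(2*5) = 7/10
Combined rate = 7/10 job per hour
Time together = 1 / (7/10) = 10/7 hours

10/7


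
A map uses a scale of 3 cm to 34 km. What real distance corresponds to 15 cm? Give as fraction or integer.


Map scale: 3 cm = 34 km
Measured distance on map = 15 cm
Set up proportion: 15 * 34 / 3
= 510 / 3
= 170 km

170


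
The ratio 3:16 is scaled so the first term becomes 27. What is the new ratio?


Original ratio: 3:16
First term target: 27
Scale factor = 27 / 3 = 9
Multiply second term: 16 * 9 = 144
Equivalent ratio = 27:144

27:144


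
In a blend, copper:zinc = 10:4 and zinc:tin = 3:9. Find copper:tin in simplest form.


Given a:b = 10:4 and b:c = 3:9
Make b consistent. Multiply first ratio by 3: a:b = 30:12
Multiply second ratio by 4: b:c = 12:36
Now b = 12 in both, so a:b:c = 30:12:36
Therefore a:c = 30:36
Simplify by GCD: a:c = 5:6

5:6


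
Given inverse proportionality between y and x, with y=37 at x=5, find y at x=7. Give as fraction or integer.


Inverse proportion: y = k/x
Find k: k = 5 * 37 = 185
Compute y at x=7: y = 185/7
y = 185/7

185/7


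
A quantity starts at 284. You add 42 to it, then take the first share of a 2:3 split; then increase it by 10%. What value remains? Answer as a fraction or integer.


Start with 284.
Step 1: Add 42: 284+42=326; split 2:3 first = 326*2/5 = 652/5
Step 2: Increase by 10%: 652/5 * 110/100 = 3586/25
Final result = 3586/25

3586/25


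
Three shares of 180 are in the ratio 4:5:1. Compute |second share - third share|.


Total parts = 4 + 5 + 1 = 10
Value per part = 180 / 10 = 18
Shares: 4*18=72, 5*18=90, 1*18=18
Second share = 90, third share = 18
Difference = |90 - 18| = 72

72


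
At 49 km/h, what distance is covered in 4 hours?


Using distance = speed * time
Speed = 49 km/h
Time = 4 hours
Distance = 49 * 4
= 196 km

196


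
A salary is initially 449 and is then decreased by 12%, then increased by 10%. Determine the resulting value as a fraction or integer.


Start: 449
Step 1: decrease by 12% => multiply by 88/100
  449 * 88/100 = 9878/25
Step 2: increase by 10% => multiply by 110/100
  9878/25 * 110/100 = 54329/125
Final value = 54329/125

54329/125


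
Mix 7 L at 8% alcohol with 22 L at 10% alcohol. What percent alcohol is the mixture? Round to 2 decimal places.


Solute in mixture 1 = 8% of 7 L = 7*8/100 = 14/25 L
Solute in mixture 2 = 10% of 22 L = 22*10/100 = 11/5 L
Total solute = 14/25 + 11/5 = 69/25 L
Total volume = 7 + 22 = 29 L
Final concentration = 69/25/29 * 100 = 9.52%

9.52


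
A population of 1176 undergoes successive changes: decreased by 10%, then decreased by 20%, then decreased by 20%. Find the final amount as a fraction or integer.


Start: 1176
Step 1: decrease by 10% => multiply by 90/100
  1176 * 90/100 = 5292/5
Step 2: decrease by 20% => multiply by 80/100
  5292/5 * 80/100 = 21168/25
Step 3: decrease by 20% => multiply by 80/100
  21168/25 * 80/100 = 84672/125
Final value = 84672/125

84672/125


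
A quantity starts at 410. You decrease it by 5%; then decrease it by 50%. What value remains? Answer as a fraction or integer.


Start with 410.
Step 1: Decrease by 5%: 410 * 95/100 = 779/2
Step 2: Decrease by 50%: 779/2 * 50/100 = 779/4
Final result = 779/4

779/4


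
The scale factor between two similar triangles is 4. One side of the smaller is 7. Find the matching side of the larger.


Similar triangles have proportional sides
Scale factor = 4
Smaller side = 7
Corresponding larger side = 7 * 4
= 28

28


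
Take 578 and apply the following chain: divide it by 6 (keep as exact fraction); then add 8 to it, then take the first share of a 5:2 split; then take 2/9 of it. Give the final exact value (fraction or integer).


Start with 578.
Step 1: Divide by 6: 578 / 6 = 289/3
Step 2: Add 8: 289/3+8=313/3; split 5:2 first = 313/3*5/7 = 1565/21
Step 3: Take 2/9: 1565/21 * 2/9 = 3130/189
Final result = 3130/189

3130/189


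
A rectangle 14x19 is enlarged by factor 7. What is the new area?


Original dimensions: 14 x 19
Enlargement factor = 7
New width = 14 * 7 = 98
New height = 19 * 7 = 133
New area = 98 * 133 = 13034

13034


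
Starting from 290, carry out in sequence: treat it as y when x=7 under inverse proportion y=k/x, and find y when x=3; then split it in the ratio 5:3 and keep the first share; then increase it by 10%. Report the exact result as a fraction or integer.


Start with 290.
Step 1: Inverse prop: k = (290)*7; new y = k/3 = 290*7/3 = 2030/3
Step 2: Split 5:3, first share = 2030/3 * 5/8 = 5075/12
Step 3: Increase by 10%: 5075/12 * 110/100 = 11165/24
Final result = 11165/24

11165/24


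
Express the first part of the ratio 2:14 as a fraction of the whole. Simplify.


Total parts = 2 + 14 = 16
First part fraction = 2/16
Simplify: 2/16 = 1/8

1/8


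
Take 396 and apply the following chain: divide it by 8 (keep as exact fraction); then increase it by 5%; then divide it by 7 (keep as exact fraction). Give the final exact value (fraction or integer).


Start with 396.
Step 1: Divide by 8: 396 / 8 = 99/2
Step 2: Increase by 5%: 99/2 * 105/100 = 2079/40
Step 3: Divide by 7: 2079/40 / 7 = 297/40
Final result = 297/40

297/40


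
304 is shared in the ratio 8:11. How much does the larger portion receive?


Total parts = 8 + 11 = 19
Value per part = 304 / 19 = 16
First share = 8 * 16 = 128
Second share = 11 * 16 = 176
Larger share = 176

176


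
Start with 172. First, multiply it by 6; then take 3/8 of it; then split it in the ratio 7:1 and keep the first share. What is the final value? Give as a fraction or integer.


Start with 172.
Step 1: Multiply by 6: 172 * 6 = 1032
Step 2: Take 3/8: 1032 * 3/8 = 387
Step 3: Split 7:1, first share = 387 * 7/8 = 2709/8
Final result = 2709/8

2709/8


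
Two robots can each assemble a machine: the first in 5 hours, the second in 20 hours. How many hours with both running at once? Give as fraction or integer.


Rate of A = 1/5 job per hour
Rate of B = 1/20 job per hour
Combined rate = 1/5 + 1/20
Find common denominator: (20 + 5)/(5*20) = 25/100
Combined rate = 1/4 job per hour
Time together = 1 / (1/4) = 4 hours

4


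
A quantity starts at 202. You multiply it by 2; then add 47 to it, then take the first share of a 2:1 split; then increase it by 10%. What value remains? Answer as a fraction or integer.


Start with 202.
Step 1: Multiply by 2: 202 * 2 = 404
Step 2: Add 47: 404+47=451; split 2:1 first = 451*2/3 = 902/3
Step 3: Increase by 10%: 902/3 * 110/100 = 4961/15
Final result = 4961/15

4961/15


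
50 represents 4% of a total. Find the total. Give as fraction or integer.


Given: 50 is 4% of the whole
Set up: 50 = 4/100 * whole
whole = 50 * 100 / 4
whole = 5000 / 4
whole = 1250

1250


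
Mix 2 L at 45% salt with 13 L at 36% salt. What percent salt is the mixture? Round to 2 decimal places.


Solute in mixture 1 = 45% of 2 L = 2*45/100 = 9/10 L
Solute in mixture 2 = 36% of 13 L = 13*36/100 = 117/25 L
Total solute = 9/10 + 117/25 = 279/50 L
Total volume = 2 + 13 = 15 L
Final concentration = 279/50/15 * 100 = 37.20%

37.20


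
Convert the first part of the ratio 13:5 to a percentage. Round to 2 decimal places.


Total parts = 13 + 5 = 18
First part fraction = 13/18
Percentage = (13/18) * 100
= 0.722222 * 100
= 72.22%

72.22


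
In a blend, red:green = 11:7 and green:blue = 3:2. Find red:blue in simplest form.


Given a:b = 11:7 and b:c = 3:2
Make b consistent. Multiply first ratio by 3: a:b = 33:21
Multiply second ratio by 7: b:c = 21:14
Now b = 21 in both, so a:b:c = 33:21:14
Therefore a:c = 33:14
Simplify by GCD: a:c = 33:14

33:14


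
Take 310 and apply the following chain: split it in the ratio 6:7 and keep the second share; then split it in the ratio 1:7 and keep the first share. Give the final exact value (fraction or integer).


Start with 310.
Step 1: Split 6:7, second share = 310 * 7/13 = 2170/13
Step 2: Split 1:7, first share = 2170/13 * 1/8 = 1085/52
Final result = 1085/52

1085/52


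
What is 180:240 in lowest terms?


Find GCD(180, 240)
GCD = 60
Divide both by 60: 180/60 = 3, 240/60 = 4
Simplified ratio = 3:4

3:4


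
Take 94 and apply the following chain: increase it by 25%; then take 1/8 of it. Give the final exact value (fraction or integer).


Start with 94.
Step 1: Increase by 25%: 94 * 125/100 = 235/2
Step 2: Take 1/8: 235/2 * 1/8 = 235/16
Final result = 235/16

235/16


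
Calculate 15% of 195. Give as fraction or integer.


Compute 15% of 195
Convert percentage: 15% = 15/100
Multiply: 195 * 15/100
= 2925/100
= 117/4

117/4


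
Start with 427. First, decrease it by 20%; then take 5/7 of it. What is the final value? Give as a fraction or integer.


Start with 427.
Step 1: Decrease by 20%: 427 * 80/100 = 1708/5
Step 2: Take 5/7: 1708/5 * 5/7 = 244
Final result = 244

244


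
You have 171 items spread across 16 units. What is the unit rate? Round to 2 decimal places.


Total items = 171
Number of units = 16
Unit rate = 171 / 16
= 10.69 items per unit

10.69


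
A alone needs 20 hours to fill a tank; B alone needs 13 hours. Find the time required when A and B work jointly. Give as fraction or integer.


Rate of A = 1/20 job per hour
Rate of B = 1/13 job per hour
Combined rate = 1/20 + 1/13
Find common denominator: (13 + 20)/(20*13) = 33/260
Combined rate = 33/260 job per hour
Time together = 1 / (33/260) = 260/33 hours

260/33


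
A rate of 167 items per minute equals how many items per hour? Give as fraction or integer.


Converting from per minute to per hour
Rate = 167 items per minute
Multiply by 60: 167 * 60
= 10020 items per hour

10020


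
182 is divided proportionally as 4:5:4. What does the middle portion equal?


Ratio = 4:5:4
Total parts = 4 + 5 + 4 = 13
Value per part = 182 / 13 = 14
First share = 4 * 14 = 56
Middle share = 5 * 14 = 70
Third share = 4 * 14 = 56

70


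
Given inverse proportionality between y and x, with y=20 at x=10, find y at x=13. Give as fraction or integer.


Inverse proportion: y = k/x
Find k: k = 10 * 20 = 200
Compute y at x=13: y = 200/13
y = 200/13

200/13


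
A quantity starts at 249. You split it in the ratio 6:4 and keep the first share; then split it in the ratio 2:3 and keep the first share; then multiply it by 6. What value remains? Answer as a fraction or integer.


Start with 249.
Step 1: Split 6:4, first share = 249 * 6/10 = 747/5
Step 2: Split 2:3, first share = 747/5 * 2/5 = 1494/25
Step 3: Multiply by 6: 1494/25 * 6 = 8964/25
Final result = 8964/25

8964/25


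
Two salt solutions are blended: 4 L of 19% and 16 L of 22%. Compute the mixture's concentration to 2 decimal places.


Solute in mixture 1 = 19% of 4 L = 4*19/100 = 19/25 L
Solute in mixture 2 = 22% of 16 L = 16*22/100 = 88/25 L
Total solute = 19/25 + 88/25 = 107/25 L
Total volume = 4 + 16 = 20 L
Final concentration = 107/25/20 * 100 = 21.40%

21.40


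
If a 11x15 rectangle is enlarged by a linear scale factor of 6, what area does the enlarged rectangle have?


Original dimensions: 11 x 15
Enlargement factor = 6
New width = 11 * 6 = 66
New height = 15 * 6 = 90
New area = 66 * 90 = 5940

5940


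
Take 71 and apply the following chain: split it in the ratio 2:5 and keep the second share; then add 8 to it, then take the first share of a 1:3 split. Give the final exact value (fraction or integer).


Start with 71.
Step 1: Split 2:5, second share = 71 * 5/7 = 355/7
Step 2: Add 8: 355/7+8=411/7; split 1:3 first = 411/7*1/4 = 411/28
Final result = 411/28

411/28


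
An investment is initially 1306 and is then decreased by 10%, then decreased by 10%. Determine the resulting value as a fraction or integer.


Start: 1306
Step 1: decrease by 10% => multiply by 90/100
  1306 * 90/100 = 5877/5
Step 2: decrease by 10% => multiply by 90/100
  5877/5 * 90/100 = 52893/50
Final value = 52893/50

52893/50


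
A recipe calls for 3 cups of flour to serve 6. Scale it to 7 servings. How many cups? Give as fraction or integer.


Original: 3 cups for 6 servings
Target servings = 7
Scaling factor = 7/6
New amount = 3 * 7/6
= 21/6
= 7/2 cups

7/2


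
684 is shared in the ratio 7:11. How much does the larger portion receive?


Total parts = 7 + 11 = 18
Value per part = 684 / 18 = 38
First share = 7 * 38 = 266
Second share = 11 * 38 = 418
Larger share = 418

418


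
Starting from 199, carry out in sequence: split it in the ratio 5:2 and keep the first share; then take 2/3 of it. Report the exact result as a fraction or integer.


Start with 199.
Step 1: Split 5:2, first share = 199 * 5/7 = 995/7
Step 2: Take 2/3: 995/7 * 2/3 = 1990/21
Final result = 1990/21

1990/21


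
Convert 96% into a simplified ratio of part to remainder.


Part = 96%, Remainder = 4%
Ratio = 96:4
GCD(96, 4) = 4
Simplify: 24:1 = 24:1

24:1


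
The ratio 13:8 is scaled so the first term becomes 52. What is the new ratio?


Original ratio: 13:8
First term target: 52
Scale factor = 52 / 13 = 4
Multiply second term: 8 * 4 = 32
Equivalent ratio = 52:32

52:32


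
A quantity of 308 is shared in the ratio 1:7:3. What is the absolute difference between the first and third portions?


Total parts = 1 + 7 + 3 = 11
Value per part = 308 / 11 = 28
Shares: 1*28=28, 7*28=196, 3*28=84
First share = 28, third share = 84
Difference = |28 - 84| = 56

56


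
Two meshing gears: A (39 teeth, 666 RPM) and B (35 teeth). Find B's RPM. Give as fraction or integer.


Gear ratio: teeth_A * RPM_A = teeth_B * RPM_B
39 * 666 = 35 * RPM_B
25974 = 35 * RPM_B
RPM_B = 25974 / 35
RPM_B = 25974/35

25974/35


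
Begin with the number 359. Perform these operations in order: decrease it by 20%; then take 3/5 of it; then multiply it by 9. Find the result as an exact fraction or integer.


Start with 359.
Step 1: Decrease by 20%: 359 * 80/100 = 1436/5
Step 2: Take 3/5: 1436/5 * 3/5 = 4308/25
Step 3: Multiply by 9: 4308/25 * 9 = 38772/25
Final result = 38772/25

38772/25


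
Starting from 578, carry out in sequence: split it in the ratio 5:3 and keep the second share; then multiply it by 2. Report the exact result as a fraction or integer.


Start with 578.
Step 1: Split 5:3, second share = 578 * 3/8 = 867/4
Step 2: Multiply by 2: 867/4 * 2 = 867/2
Final result = 867/2

867/2


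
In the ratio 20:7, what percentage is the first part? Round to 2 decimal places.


Total parts = 20 + 7 = 27
First part fraction = 20/27
Percentage = (20/27) * 100
= 0.740741 * 100
= 74.07%

74.07


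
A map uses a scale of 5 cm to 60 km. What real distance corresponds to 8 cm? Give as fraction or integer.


Map scale: 5 cm = 60 km
Measured distance on map = 8 cm
Set up proportion: 8 * 60 / 5
= 480 / 5
= 96 km

96


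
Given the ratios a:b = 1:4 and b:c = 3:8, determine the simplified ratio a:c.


Given a:b = 1:4 and b:c = 3:8
Make b consistent. Multiply first ratio by 3: a:b = 3:12
Multiply second ratio by 4: b:c = 12:32
Now b = 12 in both, so a:b:c = 3:12:32
Therefore a:c = 3:32
Simplify by GCD: a:c = 3:32

3:32


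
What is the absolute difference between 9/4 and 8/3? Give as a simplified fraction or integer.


Simplify: 9/4 = 9/4 and 8/3 = 8/3
Find common denominator: LCD = 12
Convert: 27/12 and 32/12
Difference = |27 - 32|/12 = 5/12
Simplified = 5/12

5/12


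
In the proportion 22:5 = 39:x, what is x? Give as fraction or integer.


Setting up: 22/5 = 39/x
Cross multiply: 22 * x = 5 * 39
22x = 195
x = 195/22
x = 195/22

195/22


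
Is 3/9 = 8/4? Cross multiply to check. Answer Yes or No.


Cross multiply to check 3/9 = 8/4
Left cross product: 3 * 4 = 12
Right cross product: 9 * 8 = 72
12 != 72
Not equal, so proportions differ => No

No


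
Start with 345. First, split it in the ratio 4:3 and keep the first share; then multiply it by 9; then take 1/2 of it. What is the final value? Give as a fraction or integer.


Start with 345.
Step 1: Split 4:3, first share = 345 * 4/7 = 1380/7
Step 2: Multiply by 9: 1380/7 * 9 = 12420/7
Step 3: Take 1/2: 12420/7 * 1/2 = 6210/7
Final result = 6210/7

6210/7


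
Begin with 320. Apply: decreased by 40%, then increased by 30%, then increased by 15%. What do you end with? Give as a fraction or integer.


Start: 320
Step 1: decrease by 40% => multiply by 60/100
  320 * 60/100 = 192
Step 2: increase by 30% => multiply by 130/100
  192 * 130/100 = 1248/5
Step 3: increase by 15% => multiply by 115/100
  1248/5 * 115/100 = 7176/25
Final value = 7176/25

7176/25


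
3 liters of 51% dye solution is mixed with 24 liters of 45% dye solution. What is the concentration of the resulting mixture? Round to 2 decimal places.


Solute in mixture 1 = 51% of 3 L = 3*51/100 = 153/100 L
Solute in mixture 2 = 45% of 24 L = 24*45/100 = 54/5 L
Total solute = 153/100 + 54/5 = 1233/100 L
Total volume = 3 + 24 = 27 L
Final concentration = 1233/100/27 * 100 = 45.67%

45.67


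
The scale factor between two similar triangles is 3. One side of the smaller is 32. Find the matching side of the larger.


Similar triangles have proportional sides
Scale factor = 3
Smaller side = 32
Corresponding larger side = 32 * 3
= 96

96


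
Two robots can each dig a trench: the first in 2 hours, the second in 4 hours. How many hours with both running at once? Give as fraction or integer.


Rate of A = 1/2 job per hour
Rate of B = 1/4 job per hour
Combined rate = 1/2 + 1/4
Find common denominator: (4 + 2)/(2*4) = 6/8
Combined rate = 3/4 job per hour
Time together = 1 / (3/4) = 4/3 hours

4/3


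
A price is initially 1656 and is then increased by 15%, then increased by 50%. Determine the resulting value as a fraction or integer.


Start: 1656
Step 1: increase by 15% => multiply by 115/100
  1656 * 115/100 = 9522/5
Step 2: increase by 50% => multiply by 150/100
  9522/5 * 150/100 = 14283/5
Final value = 14283/5

14283/5


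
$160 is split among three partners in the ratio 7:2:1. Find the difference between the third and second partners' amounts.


Total parts = 7 + 2 + 1 = 10
Value per part = 160 / 10 = 16
Shares: 7*16=112, 2*16=32, 1*16=16
Third share = 16, second share = 32
Difference = |16 - 32| = 16

16


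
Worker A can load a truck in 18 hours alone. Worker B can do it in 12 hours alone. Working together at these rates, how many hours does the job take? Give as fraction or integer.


Rate of A = 1/18 job per hour
Rate of B = 1/12 job per hour
Combined rate = 1/18 + 1/12
Find common denominator: (12 + 18)/(18*12) = 30/216
Combined rate = 5/36 job per hour
Time together = 1 / (5/36) = 36/5 hours

36/5


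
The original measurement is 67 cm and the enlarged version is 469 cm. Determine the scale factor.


Original length = 67 cm
Scaled length = 469 cm
Scale factor = 469 / 67
= 7

7


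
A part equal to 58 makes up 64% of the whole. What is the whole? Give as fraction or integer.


Given: 58 is 64% of the whole
Set up: 58 = 64/100 * whole
whole = 58 * 100 / 64
whole = 5800 / 64
whole = 725/8

725/8


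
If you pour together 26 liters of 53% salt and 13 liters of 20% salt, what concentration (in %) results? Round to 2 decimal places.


Solute in mixture 1 = 53% of 26 L = 26*53/100 = 689/50 L
Solute in mixture 2 = 20% of 13 L = 13*20/100 = 13/5 L
Total solute = 689/50 + 13/5 = 819/50 L
Total volume = 26 + 13 = 39 L
Final concentration = 819/50/39 * 100 = 42.00%

42.00


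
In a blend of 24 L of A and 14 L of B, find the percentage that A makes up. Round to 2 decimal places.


Volume of A = 24 L
Volume of B = 14 L
Total volume = 24 + 14 = 38 L
Percentage of A = (24/38) * 100
= 63.16%

63.16


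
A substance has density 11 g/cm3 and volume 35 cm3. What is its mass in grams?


Using mass = density * volume
Density = 11 g/cm3
Volume = 35 cm3
Mass = 11 * 35
= 385 g

385


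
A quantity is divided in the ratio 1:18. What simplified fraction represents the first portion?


Total parts = 1 + 18 = 19
First part fraction = 1/19
Simplify: 1/19 = 1/19

1/19


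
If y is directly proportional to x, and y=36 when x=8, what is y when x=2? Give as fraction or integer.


Direct proportion: y = kx
Find k: k = 36/8 = 9/2
Compute y at x=2: y = 9/2 * 2
y = 9

9


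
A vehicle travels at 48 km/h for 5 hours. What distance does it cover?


Using distance = speed * time
Speed = 48 km/h
Time = 5 hours
Distance = 48 * 5
= 240 km

240


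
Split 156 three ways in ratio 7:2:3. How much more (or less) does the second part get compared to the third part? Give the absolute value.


Total parts = 7 + 2 + 3 = 12
Value per part = 156 / 12 = 13
Shares: 7*13=91, 2*13=26, 3*13=39
Second share = 26, third share = 39
Difference = |26 - 39| = 13

13


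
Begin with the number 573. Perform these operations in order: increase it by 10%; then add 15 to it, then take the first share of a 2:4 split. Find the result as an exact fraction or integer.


Start with 573.
Step 1: Increase by 10%: 573 * 110/100 = 6303/10
Step 2: Add 15: 6303/10+15=6453/10; split 2:4 first = 6453/10*2/6 = 2151/10
Final result = 2151/10

2151/10


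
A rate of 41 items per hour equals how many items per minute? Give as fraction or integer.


Converting from per hour to per minute
Rate = 41 items per hour
Divide by 60: 41/60
= 41/60 items per minute

41/60


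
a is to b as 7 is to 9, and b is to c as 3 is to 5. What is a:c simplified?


Given a:b = 7:9 and b:c = 3:5
Make b consistent. Multiply first ratio by 3: a:b = 21:27
Multiply second ratio by 9: b:c = 27:45
Now b = 27 in both, so a:b:c = 21:27:45
Therefore a:c = 21:45
Simplify by GCD: a:c = 7:15

7:15


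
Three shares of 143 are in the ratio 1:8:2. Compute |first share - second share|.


Total parts = 1 + 8 + 2 = 11
Value per part = 143 / 11 = 13
Shares: 1*13=13, 8*13=104, 2*13=26
First share = 13, second share = 104
Difference = |13 - 104| = 91

91


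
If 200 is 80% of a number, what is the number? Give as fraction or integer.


Given: 200 is 80% of the whole
Set up: 200 = 80/100 * whole
whole = 200 * 100 / 80
whole = 20000 / 80
whole = 250

250


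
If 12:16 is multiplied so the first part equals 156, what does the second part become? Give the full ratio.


Original ratio: 12:16
First term target: 156
Scale factor = 156 / 12 = 13
Multiply second term: 16 * 13 = 208
Equivalent ratio = 156:208

156:208


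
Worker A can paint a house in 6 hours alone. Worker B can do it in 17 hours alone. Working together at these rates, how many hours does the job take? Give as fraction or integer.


Rate of A = 1/6 job per hour
Rate of B = 1/17 job per hour
Combined rate = 1/6 + 1/17
Find common denominator: (17 + 6)/(6*17) = 23/102
Combined rate = 23/102 job per hour
Time together = 1 / (23/102) = 102/23 hours

102/23


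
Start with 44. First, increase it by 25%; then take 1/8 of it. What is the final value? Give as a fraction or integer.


Start with 44.
Step 1: Increase by 25%: 44 * 125/100 = 55
Step 2: Take 1/8: 55 * 1/8 = 55/8
Final result = 55/8

55/8


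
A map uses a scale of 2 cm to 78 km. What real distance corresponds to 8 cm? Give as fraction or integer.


Map scale: 2 cm = 78 km
Measured distance on map = 8 cm
Set up proportion: 8 * 78 / 2
= 624 / 2
= 312 km

312


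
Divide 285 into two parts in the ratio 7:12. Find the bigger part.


Total parts = 7 + 12 = 19
Value per part = 285 / 19 = 15
First share = 7 * 15 = 105
Second share = 12 * 15 = 180
Larger share = 180

180


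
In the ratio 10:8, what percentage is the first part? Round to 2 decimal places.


Total parts = 10 + 8 = 18
First part fraction = 10/18
Percentage = (10/18) * 100
= 0.555556 * 100
= 55.56%

55.56


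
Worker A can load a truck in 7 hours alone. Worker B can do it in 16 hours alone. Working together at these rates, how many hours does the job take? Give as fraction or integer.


Rate of A = 1/7 job per hour
Rate of B = 1/16 job per hour
Combined rate = 1/7 + 1/16
Find common denominator: (16 + 7)/(7*16) = 23/112
Combined rate = 23/112 job per hour
Time together = 1 / (23/112) = 112/23 hours

112/23


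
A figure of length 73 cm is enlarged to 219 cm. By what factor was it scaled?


Original length = 73 cm
Scaled length = 219 cm
Scale factor = 219 / 73
= 3

3


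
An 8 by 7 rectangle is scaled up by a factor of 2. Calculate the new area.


Original dimensions: 8 x 7
Enlargement factor = 2
New width = 8 * 2 = 16
New height = 7 * 2 = 14
New area = 16 * 14 = 224

224


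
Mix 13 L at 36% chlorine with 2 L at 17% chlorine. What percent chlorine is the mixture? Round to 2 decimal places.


Solute in mixture 1 = 36% of 13 L = 13*36/100 = 117/25 L
Solute in mixture 2 = 17% of 2 L = 2*17/100 = 17/50 L
Total solute = 117/25 + 17/50 = 251/50 L
Total volume = 13 + 2 = 15 L
Final concentration = 251/50/15 * 100 = 33.47%

33.47


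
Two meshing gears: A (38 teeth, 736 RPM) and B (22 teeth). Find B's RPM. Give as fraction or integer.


Gear ratio: teeth_A * RPM_A = teeth_B * RPM_B
38 * 736 = 22 * RPM_B
27968 = 22 * RPM_B
RPM_B = 27968 / 22
RPM_B = 13984/11

13984/11


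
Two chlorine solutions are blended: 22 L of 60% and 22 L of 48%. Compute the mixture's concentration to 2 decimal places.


Solute in mixture 1 = 60% of 22 L = 22*60/100 = 66/5 L
Solute in mixture 2 = 48% of 22 L = 22*48/100 = 264/25 L
Total solute = 66/5 + 264/25 = 594/25 L
Total volume = 22 + 22 = 44 L
Final concentration = 594/25/44 * 100 = 54.00%

54.00


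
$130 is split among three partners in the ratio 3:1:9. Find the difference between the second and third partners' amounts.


Total parts = 3 + 1 + 9 = 13
Value per part = 130 / 13 = 10
Shares: 3*10=30, 1*10=10, 9*10=90
Second share = 10, third share = 90
Difference = |10 - 90| = 80

80


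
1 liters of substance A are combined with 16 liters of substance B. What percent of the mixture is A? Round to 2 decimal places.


Volume of A = 1 L
Volume of B = 16 L
Total volume = 1 + 16 = 17 L
Percentage of A = (1/17) * 100
= 5.88%

5.88


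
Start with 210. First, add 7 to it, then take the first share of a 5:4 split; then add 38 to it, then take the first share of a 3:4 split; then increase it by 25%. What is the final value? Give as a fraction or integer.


Start with 210.
Step 1: Add 7: 210+7=217; split 5:4 first = 217*5/9 = 1085/9
Step 2: Add 38: 1085/9+38=1427/9; split 3:4 first = 1427/9*3/7 = 1427/21
Step 3: Increase by 25%: 1427/21 * 125/100 = 7135/84
Final result = 7135/84

7135/84


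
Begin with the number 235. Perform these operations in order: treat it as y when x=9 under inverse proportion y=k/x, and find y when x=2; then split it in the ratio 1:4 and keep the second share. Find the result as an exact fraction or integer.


Start with 235.
Step 1: Inverse prop: k = (235)*9; new y = k/2 = 235*9/2 = 2115/2
Step 2: Split 1:4, second share = 2115/2 * 4/5 = 846
Final result = 846

846


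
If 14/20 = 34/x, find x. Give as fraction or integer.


Setting up: 14/20 = 34/x
Cross multiply: 14 * x = 20 * 34
14x = 680
x = 680/14
x = 340/7

340/7


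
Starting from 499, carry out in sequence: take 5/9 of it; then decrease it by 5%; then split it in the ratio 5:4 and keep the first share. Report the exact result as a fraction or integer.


Start with 499.
Step 1: Take 5/9: 499 * 5/9 = 2495/9
Step 2: Decrease by 5%: 2495/9 * 95/100 = 9481/36
Step 3: Split 5:4, first share = 9481/36 * 5/9 = 47405/324
Final result = 47405/324

47405/324


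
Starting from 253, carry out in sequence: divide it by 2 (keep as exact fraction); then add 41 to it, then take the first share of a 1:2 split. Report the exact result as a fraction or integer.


Start with 253.
Step 1: Divide by 2: 253 / 2 = 253/2
Step 2: Add 41: 253/2+41=335/2; split 1:2 first = 335/2*1/3 = 335/6
Final result = 335/6

335/6


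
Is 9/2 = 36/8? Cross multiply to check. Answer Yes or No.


Cross multiply to check 9/2 = 36/8
Left cross product: 9 * 8 = 72
Right cross product: 2 * 36 = 72
72 = 72
Equal, so proportions match => Yes

Yes


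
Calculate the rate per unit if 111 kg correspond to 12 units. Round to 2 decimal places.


Total kg = 111
Number of units = 12
Unit rate = 111 / 12
= 9.25 kg per unit

9.25


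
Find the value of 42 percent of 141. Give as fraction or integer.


Compute 42% of 141
Convert percentage: 42% = 42/100
Multiply: 141 * 42/100
= 5922/100
= 2961/50

2961/50


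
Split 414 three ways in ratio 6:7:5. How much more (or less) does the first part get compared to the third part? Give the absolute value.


Total parts = 6 + 7 + 5 = 18
Value per part = 414 / 18 = 23
Shares: 6*23=138, 7*23=161, 5*23=115
First share = 138, third share = 115
Difference = |138 - 115| = 23

23


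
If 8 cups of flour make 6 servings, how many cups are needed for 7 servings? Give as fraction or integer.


Original: 8 cups for 6 servings
Target servings = 7
Scaling factor = 7/6
New amount = 8 * 7/6
= 56/6
= 28/3 cups

28/3


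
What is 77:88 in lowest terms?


Find GCD(77, 88)
GCD = 11
Divide both by 11: 77/11 = 7, 88/11 = 8
Simplified ratio = 7:8

7:8


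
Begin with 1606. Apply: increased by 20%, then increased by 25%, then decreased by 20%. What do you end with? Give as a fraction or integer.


Start: 1606
Step 1: increase by 20% => multiply by 120/100
  1606 * 120/100 = 9636/5
Step 2: increase by 25% => multiply by 125/100
  9636/5 * 125/100 = 2409
Step 3: decrease by 20% => multiply by 80/100
  2409 * 80/100 = 9636/5
Final value = 9636/5

9636/5


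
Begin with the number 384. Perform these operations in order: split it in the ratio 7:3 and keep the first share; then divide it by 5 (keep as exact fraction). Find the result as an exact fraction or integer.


Start with 384.
Step 1: Split 7:3, first share = 384 * 7/10 = 1344/5
Step 2: Divide by 5: 1344/5 / 5 = 1344/25
Final result = 1344/25

1344/25


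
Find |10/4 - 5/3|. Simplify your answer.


Simplify: 10/4 = 5/2 and 5/3 = 5/3
Find common denominator: LCD = 6
Convert: 15/6 and 10/6
Difference = |15 - 10|/6 = 5/6
Simplified = 5/6

5/6


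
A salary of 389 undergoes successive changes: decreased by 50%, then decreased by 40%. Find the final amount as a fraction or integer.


Start: 389
Step 1: decrease by 50% => multiply by 50/100
  389 * 50/100 = 389/2
Step 2: decrease by 40% => multiply by 60/100
  389/2 * 60/100 = 1167/10
Final value = 1167/10

1167/10


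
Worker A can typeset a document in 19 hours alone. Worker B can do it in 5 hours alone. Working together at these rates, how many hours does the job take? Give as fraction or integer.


Rate of A = 1/19 job per hour
Rate of B = 1/5 job per hour
Combined rate = 1/19 + 1/5
Find common denominator: (5 + 19)/(19*5) = 24/95
Combined rate = 24/95 job per hour
Time together = 1 / (24/95) = 95/24 hours

95/24


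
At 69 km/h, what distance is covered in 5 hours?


Using distance = speed * time
Speed = 69 km/h
Time = 5 hours
Distance = 69 * 5
= 345 km

345


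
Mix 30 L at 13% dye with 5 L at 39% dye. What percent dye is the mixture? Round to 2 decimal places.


Solute in mixture 1 = 13% of 30 L = 30*13/100 = 39/10 L
Solute in mixture 2 = 39% of 5 L = 5*39/100 = 39/20 L
Total solute = 39/10 + 39/20 = 117/20 L
Total volume = 30 + 5 = 35 L
Final concentration = 117/20/35 * 100 = 16.71%

16.71


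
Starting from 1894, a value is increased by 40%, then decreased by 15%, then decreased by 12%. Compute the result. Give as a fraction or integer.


Start: 1894
Step 1: increase by 40% => multiply by 140/100
  1894 * 140/100 = 13258/5
Step 2: decrease by 15% => multiply by 85/100
  13258/5 * 85/100 = 112693/50
Step 3: decrease by 12% => multiply by 88/100
  112693/50 * 88/100 = 1239623/625
Final value = 1239623/625

1239623/625
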